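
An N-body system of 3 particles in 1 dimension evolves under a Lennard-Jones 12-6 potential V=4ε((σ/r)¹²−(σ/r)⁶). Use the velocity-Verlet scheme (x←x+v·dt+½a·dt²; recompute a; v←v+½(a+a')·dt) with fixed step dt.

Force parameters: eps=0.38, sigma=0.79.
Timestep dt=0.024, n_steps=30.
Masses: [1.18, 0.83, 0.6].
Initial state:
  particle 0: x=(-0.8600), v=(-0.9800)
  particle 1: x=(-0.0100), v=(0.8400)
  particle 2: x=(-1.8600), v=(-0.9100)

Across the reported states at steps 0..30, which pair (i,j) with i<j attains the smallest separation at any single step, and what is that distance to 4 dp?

step 0: x0=(-0.8600) x1=(-0.0100) x2=(-1.8600)
step 1: x0=(-0.8843) x1=(0.0108) x2=(-1.8813)
step 2: x0=(-0.9090) x1=(0.0315) x2=(-1.9014)
step 3: x0=(-0.9338) x1=(0.0514) x2=(-1.9205)
step 4: x0=(-0.9586) x1=(0.0705) x2=(-1.9384)
step 5: x0=(-0.9834) x1=(0.0889) x2=(-1.9552)
step 6: x0=(-1.0083) x1=(0.1066) x2=(-1.9708)
step 7: x0=(-1.0334) x1=(0.1237) x2=(-1.9854)
step 8: x0=(-1.0587) x1=(0.1404) x2=(-1.9990)
step 9: x0=(-1.0843) x1=(0.1568) x2=(-2.0115)
step 10: x0=(-1.1101) x1=(0.1728) x2=(-2.0232)
step 11: x0=(-1.1360) x1=(0.1886) x2=(-2.0342)
step 12: x0=(-1.1620) x1=(0.2042) x2=(-2.0449)
step 13: x0=(-1.1878) x1=(0.2196) x2=(-2.0557)
step 14: x0=(-1.2131) x1=(0.2349) x2=(-2.0673)
step 15: x0=(-1.2375) x1=(0.2501) x2=(-2.0805)
step 16: x0=(-1.2606) x1=(0.2652) x2=(-2.0962)
step 17: x0=(-1.2820) x1=(0.2802) x2=(-2.1151)
step 18: x0=(-1.3015) x1=(0.2951) x2=(-2.1374)
step 19: x0=(-1.3195) x1=(0.3100) x2=(-2.1630)
step 20: x0=(-1.3361) x1=(0.3248) x2=(-2.1909)
step 21: x0=(-1.3519) x1=(0.3396) x2=(-2.2205)
step 22: x0=(-1.3674) x1=(0.3543) x2=(-2.2507)
step 23: x0=(-1.3827) x1=(0.3690) x2=(-2.2811)
step 24: x0=(-1.3982) x1=(0.3837) x2=(-2.3112)
step 25: x0=(-1.4139) x1=(0.3983) x2=(-2.3406)
step 26: x0=(-1.4301) x1=(0.4129) x2=(-2.3692)
step 27: x0=(-1.4468) x1=(0.4275) x2=(-2.3968)
step 28: x0=(-1.4640) x1=(0.4421) x2=(-2.4234)
step 29: x0=(-1.4817) x1=(0.4566) x2=(-2.4489)
step 30: x0=(-1.5000) x1=(0.4712) x2=(-2.4733)

pair (0,2), distance 0.8331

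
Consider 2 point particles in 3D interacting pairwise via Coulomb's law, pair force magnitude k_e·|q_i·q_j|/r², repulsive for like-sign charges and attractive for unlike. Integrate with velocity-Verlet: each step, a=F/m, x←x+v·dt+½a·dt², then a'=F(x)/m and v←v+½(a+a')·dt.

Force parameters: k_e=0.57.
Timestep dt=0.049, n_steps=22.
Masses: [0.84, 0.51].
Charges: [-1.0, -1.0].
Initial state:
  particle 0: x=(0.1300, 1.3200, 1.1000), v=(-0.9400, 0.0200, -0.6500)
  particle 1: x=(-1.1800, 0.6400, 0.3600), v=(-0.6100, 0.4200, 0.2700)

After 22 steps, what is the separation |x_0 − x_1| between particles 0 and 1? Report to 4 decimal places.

step 0: x0=(0.1300, 1.3200, 1.1000) x1=(-1.1800, 0.6400, 0.3600)
step 1: x0=(0.0842, 1.3211, 1.0683) x1=(-1.2103, 0.6604, 0.3730)
step 2: x0=(0.0389, 1.3225, 1.0368) x1=(-1.2414, 0.6803, 0.3856)
step 3: x0=(-0.0059, 1.3241, 1.0057) x1=(-1.2734, 0.6998, 0.3977)
step 4: x0=(-0.0501, 1.3260, 0.9748) x1=(-1.3063, 0.7189, 0.4094)
step 5: x0=(-0.0938, 1.3282, 0.9441) x1=(-1.3402, 0.7375, 0.4206)
step 6: x0=(-0.1367, 1.3307, 0.9138) x1=(-1.3752, 0.7555, 0.4314)
step 7: x0=(-0.1791, 1.3335, 0.8837) x1=(-1.4112, 0.7731, 0.4417)
step 8: x0=(-0.2207, 1.3366, 0.8538) x1=(-1.4484, 0.7902, 0.4517)
step 9: x0=(-0.2616, 1.3401, 0.8242) x1=(-1.4868, 0.8067, 0.4612)
step 10: x0=(-0.3017, 1.3438, 0.7948) x1=(-1.5265, 0.8227, 0.4704)
step 11: x0=(-0.3411, 1.3479, 0.7656) x1=(-1.5674, 0.8381, 0.4793)
step 12: x0=(-0.3797, 1.3524, 0.7366) x1=(-1.6096, 0.8530, 0.4878)
step 13: x0=(-0.4174, 1.3571, 0.7078) x1=(-1.6531, 0.8673, 0.4961)
step 14: x0=(-0.4544, 1.3622, 0.6791) x1=(-1.6981, 0.8811, 0.5041)
step 15: x0=(-0.4905, 1.3677, 0.6505) x1=(-1.7443, 0.8944, 0.5120)
step 16: x0=(-0.5257, 1.3734, 0.6220) x1=(-1.7920, 0.9072, 0.5197)
step 17: x0=(-0.5602, 1.3794, 0.5936) x1=(-1.8411, 0.9194, 0.5272)
step 18: x0=(-0.5938, 1.3858, 0.5652) x1=(-1.8915, 0.9312, 0.5348)
step 19: x0=(-0.6266, 1.3924, 0.5368) x1=(-1.9432, 0.9425, 0.5422)
step 20: x0=(-0.6586, 1.3993, 0.5085) x1=(-1.9962, 0.9533, 0.5497)
step 21: x0=(-0.6898, 1.4064, 0.4801) x1=(-2.0506, 0.9638, 0.5573)
step 22: x0=(-0.7203, 1.4138, 0.4516) x1=(-2.1061, 0.9738, 0.5649)

1.4584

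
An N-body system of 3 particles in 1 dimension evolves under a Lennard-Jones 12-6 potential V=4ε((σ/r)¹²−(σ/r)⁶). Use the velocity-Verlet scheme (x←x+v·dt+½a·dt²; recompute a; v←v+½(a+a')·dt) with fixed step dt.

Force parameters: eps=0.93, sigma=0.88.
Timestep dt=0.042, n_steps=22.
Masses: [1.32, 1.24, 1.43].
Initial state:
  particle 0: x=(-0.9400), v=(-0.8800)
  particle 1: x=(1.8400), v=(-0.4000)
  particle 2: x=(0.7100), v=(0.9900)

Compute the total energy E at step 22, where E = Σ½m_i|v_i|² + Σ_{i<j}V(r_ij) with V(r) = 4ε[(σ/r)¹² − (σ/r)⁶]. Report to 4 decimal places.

0.5652

step 0: x0=(-0.9400) x1=(1.8400) x2=(0.7100)
step 1: x0=(-0.9768) x1=(1.8215) x2=(0.7529)
step 2: x0=(-1.0132) x1=(1.7994) x2=(0.7986)
step 3: x0=(-1.0495) x1=(1.7763) x2=(0.8450)
step 4: x0=(-1.0855) x1=(1.7634) x2=(0.8824)
step 5: x0=(-1.1215) x1=(1.7858) x2=(0.8890)
step 6: x0=(-1.1573) x1=(1.8330) x2=(0.8740)
step 7: x0=(-1.1930) x1=(1.8841) x2=(0.8556)
step 8: x0=(-1.2287) x1=(1.9325) x2=(0.8394)
step 9: x0=(-1.2642) x1=(1.9774) x2=(0.8262)
step 10: x0=(-1.2997) x1=(2.0189) x2=(0.8158)
step 11: x0=(-1.3351) x1=(2.0576) x2=(0.8078)
step 12: x0=(-1.3704) x1=(2.0940) x2=(0.8018)
step 13: x0=(-1.4056) x1=(2.1284) x2=(0.7973)
step 14: x0=(-1.4408) x1=(2.1612) x2=(0.7943)
step 15: x0=(-1.4760) x1=(2.1925) x2=(0.7925)
step 16: x0=(-1.5111) x1=(2.2226) x2=(0.7917)
step 17: x0=(-1.5462) x1=(2.2517) x2=(0.7918)
step 18: x0=(-1.5812) x1=(2.2798) x2=(0.7926)
step 19: x0=(-1.6162) x1=(2.3070) x2=(0.7942)
step 20: x0=(-1.6511) x1=(2.3335) x2=(0.7964)
step 21: x0=(-1.6861) x1=(2.3594) x2=(0.7991)
step 22: x0=(-1.7210) x1=(2.3846) x2=(0.8024)
step 0 velocities: v0=(-0.8800) v1=(-0.4000) v2=(0.9900)
step 0: KE=1.3111, PE=-0.7321, E=0.5790
step 22 velocities: v0=(-0.8309) v1=(0.5936) v2=(0.0831)
step 22: KE=0.6791, PE=-0.1139, E=0.5652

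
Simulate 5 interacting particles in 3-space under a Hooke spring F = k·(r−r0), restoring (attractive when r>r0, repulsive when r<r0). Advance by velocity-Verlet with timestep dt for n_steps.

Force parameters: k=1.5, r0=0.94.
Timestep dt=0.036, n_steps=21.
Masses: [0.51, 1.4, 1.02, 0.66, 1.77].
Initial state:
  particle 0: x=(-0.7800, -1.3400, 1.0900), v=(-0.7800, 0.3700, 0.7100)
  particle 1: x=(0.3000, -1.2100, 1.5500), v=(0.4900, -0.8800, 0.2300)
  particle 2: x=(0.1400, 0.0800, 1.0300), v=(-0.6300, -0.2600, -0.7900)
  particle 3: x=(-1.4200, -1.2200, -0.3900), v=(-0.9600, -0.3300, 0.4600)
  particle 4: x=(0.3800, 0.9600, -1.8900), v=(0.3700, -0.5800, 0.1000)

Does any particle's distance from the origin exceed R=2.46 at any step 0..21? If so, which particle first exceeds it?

step 0: x0=(-0.7800, -1.3400, 1.0900) x1=(0.3000, -1.2100, 1.5500) x2=(0.1400, 0.0800, 1.0300) x3=(-1.4200, -1.2200, -0.3900) x4=(0.3800, 0.9600, -1.8900)
step 1: x0=(-0.8057, -1.3220, 1.1102) x1=(0.3167, -1.2403, 1.5554) x2=(0.1162, 0.0694, 0.9990) x3=(-1.4493, -1.2285, -0.3710) x4=(0.3920, 0.9361, -1.8820)
step 2: x0=(-0.8265, -1.2949, 1.1195) x1=(0.3315, -1.2676, 1.5550) x2=(0.0903, 0.0565, 0.9630) x3=(-1.4677, -1.2302, -0.3471) x4=(0.4013, 0.9061, -1.8653)
step 3: x0=(-0.8421, -1.2591, 1.1180) x1=(0.3443, -1.2919, 1.5488) x2=(0.0624, 0.0411, 0.9224) x3=(-1.4753, -1.2254, -0.3187) x4=(0.4079, 0.8701, -1.8398)
step 4: x0=(-0.8526, -1.2151, 1.1060) x1=(0.3549, -1.3131, 1.5369) x2=(0.0327, 0.0234, 0.8774) x3=(-1.4720, -1.2141, -0.2861) x4=(0.4116, 0.8283, -1.8059)
step 5: x0=(-0.8578, -1.1635, 1.0836) x1=(0.3634, -1.3313, 1.5194) x2=(0.0014, 0.0034, 0.8283) x3=(-1.4582, -1.1966, -0.2496) x4=(0.4125, 0.7808, -1.7635)
step 6: x0=(-0.8577, -1.1050, 1.0515) x1=(0.3697, -1.3463, 1.4962) x2=(-0.0313, -0.0186, 0.7756) x3=(-1.4340, -1.1733, -0.2098) x4=(0.4106, 0.7280, -1.7131)
step 7: x0=(-0.8524, -1.0404, 1.0102) x1=(0.3737, -1.3581, 1.4677) x2=(-0.0651, -0.0427, 0.7194) x3=(-1.4000, -1.1445, -0.1671) x4=(0.4059, 0.6699, -1.6549)
step 8: x0=(-0.8419, -0.9705, 0.9605) x1=(0.3755, -1.3668, 1.4339) x2=(-0.0998, -0.0685, 0.6603) x3=(-1.3567, -1.1107, -0.1221) x4=(0.3985, 0.6070, -1.5893)
step 9: x0=(-0.8265, -0.8962, 0.9034) x1=(0.3751, -1.3723, 1.3951) x2=(-0.1350, -0.0959, 0.5986) x3=(-1.3047, -1.0723, -0.0755) x4=(0.3885, 0.5395, -1.5166)
step 10: x0=(-0.8062, -0.8183, 0.8397) x1=(0.3725, -1.3748, 1.3514) x2=(-0.1704, -0.1246, 0.5346) x3=(-1.2448, -1.0300, -0.0278) x4=(0.3760, 0.4679, -1.4374)
step 11: x0=(-0.7815, -0.7377, 0.7706) x1=(0.3678, -1.3741, 1.3032) x2=(-0.2056, -0.1544, 0.4688) x3=(-1.1780, -0.9845, 0.0203) x4=(0.3612, 0.3924, -1.3521)
step 12: x0=(-0.7525, -0.6552, 0.6972) x1=(0.3610, -1.3705, 1.2507) x2=(-0.2402, -0.1850, 0.4016) x3=(-1.1051, -0.9363, 0.0681) x4=(0.3442, 0.3134, -1.2612)
step 13: x0=(-0.7196, -0.5716, 0.6207) x1=(0.3524, -1.3639, 1.1943) x2=(-0.2740, -0.2161, 0.3332) x3=(-1.0270, -0.8863, 0.1152) x4=(0.3251, 0.2315, -1.1653)
step 14: x0=(-0.6834, -0.4875, 0.5423) x1=(0.3419, -1.3545, 1.1341) x2=(-0.3065, -0.2474, 0.2638) x3=(-0.9450, -0.8353, 0.1612) x4=(0.3044, 0.1470, -1.0651)
step 15: x0=(-0.6442, -0.4032, 0.4633) x1=(0.3297, -1.3424, 1.0706) x2=(-0.3375, -0.2789, 0.1938) x3=(-0.8599, -0.7842, 0.2058) x4=(0.2820, 0.0603, -0.9610)
step 16: x0=(-0.6028, -0.3186, 0.3847) x1=(0.3160, -1.3277, 1.0041) x2=(-0.3665, -0.3105, 0.1231) x3=(-0.7727, -0.7339, 0.2491) x4=(0.2585, -0.0282, -0.8539)
step 17: x0=(-0.5596, -0.2336, 0.3073) x1=(0.3008, -1.3106, 0.9350) x2=(-0.3937, -0.3421, 0.0517) x3=(-0.6843, -0.6853, 0.2916) x4=(0.2339, -0.1180, -0.7443)
step 18: x0=(-0.5151, -0.1475, 0.2315) x1=(0.2844, -1.2913, 0.8635) x2=(-0.4192, -0.3742, -0.0205) x3=(-0.5951, -0.6388, 0.3340) x4=(0.2087, -0.2088, -0.6328)
step 19: x0=(-0.4692, -0.0600, 0.1574) x1=(0.2669, -1.2700, 0.7900) x2=(-0.4436, -0.4072, -0.0936) x3=(-0.5053, -0.5944, 0.3773) x4=(0.1832, -0.3004, -0.5201)
step 20: x0=(-0.4222, 0.0284, 0.0848) x1=(0.2484, -1.2469, 0.7150) x2=(-0.4677, -0.4413, -0.1672) x3=(-0.4150, -0.5515, 0.4218) x4=(0.1577, -0.3924, -0.4067)
step 21: x0=(-0.3742, 0.1173, 0.0135) x1=(0.2292, -1.2223, 0.6386) x2=(-0.4920, -0.4765, -0.2411) x3=(-0.3244, -0.5096, 0.4675) x4=(0.1325, -0.4847, -0.2929)

no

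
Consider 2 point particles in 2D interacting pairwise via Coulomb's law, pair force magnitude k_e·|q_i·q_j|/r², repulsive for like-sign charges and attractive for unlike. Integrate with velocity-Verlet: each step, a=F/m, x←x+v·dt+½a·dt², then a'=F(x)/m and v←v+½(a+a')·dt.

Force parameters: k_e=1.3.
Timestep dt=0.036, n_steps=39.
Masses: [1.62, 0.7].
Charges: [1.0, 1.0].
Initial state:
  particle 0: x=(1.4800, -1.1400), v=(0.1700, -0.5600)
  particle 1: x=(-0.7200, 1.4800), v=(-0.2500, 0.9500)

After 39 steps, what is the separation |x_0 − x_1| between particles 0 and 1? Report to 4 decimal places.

step 0: x0=(1.4800, -1.1400) x1=(-0.7200, 1.4800)
step 1: x0=(1.4861, -1.1602) x1=(-0.7291, 1.5143)
step 2: x0=(1.4924, -1.1805) x1=(-0.7383, 1.5487)
step 3: x0=(1.4986, -1.2008) x1=(-0.7476, 1.5833)
step 4: x0=(1.5049, -1.2212) x1=(-0.7570, 1.6180)
step 5: x0=(1.5113, -1.2416) x1=(-0.7666, 1.6529)
step 6: x0=(1.5177, -1.2621) x1=(-0.7762, 1.6879)
step 7: x0=(1.5241, -1.2827) x1=(-0.7860, 1.7231)
step 8: x0=(1.5306, -1.3033) x1=(-0.7958, 1.7583)
step 9: x0=(1.5372, -1.3240) x1=(-0.8058, 1.7937)
step 10: x0=(1.5437, -1.3447) x1=(-0.8159, 1.8293)
step 11: x0=(1.5504, -1.3655) x1=(-0.8260, 1.8649)
step 12: x0=(1.5570, -1.3864) x1=(-0.8363, 1.9007)
step 13: x0=(1.5637, -1.4073) x1=(-0.8466, 1.9366)
step 14: x0=(1.5704, -1.4282) x1=(-0.8570, 1.9726)
step 15: x0=(1.5772, -1.4492) x1=(-0.8675, 2.0088)
step 16: x0=(1.5840, -1.4702) x1=(-0.8780, 2.0450)
step 17: x0=(1.5908, -1.4913) x1=(-0.8887, 2.0813)
step 18: x0=(1.5977, -1.5125) x1=(-0.8994, 2.1178)
step 19: x0=(1.6046, -1.5336) x1=(-0.9102, 2.1543)
step 20: x0=(1.6115, -1.5549) x1=(-0.9210, 2.1910)
step 21: x0=(1.6184, -1.5761) x1=(-0.9320, 2.2277)
step 22: x0=(1.6254, -1.5974) x1=(-0.9429, 2.2646)
step 23: x0=(1.6324, -1.6188) x1=(-0.9540, 2.3015)
step 24: x0=(1.6394, -1.6401) x1=(-0.9651, 2.3385)
step 25: x0=(1.6465, -1.6616) x1=(-0.9762, 2.3756)
step 26: x0=(1.6536, -1.6830) x1=(-0.9875, 2.4128)
step 27: x0=(1.6607, -1.7045) x1=(-0.9987, 2.4501)
step 28: x0=(1.6678, -1.7260) x1=(-1.0101, 2.4875)
step 29: x0=(1.6750, -1.7476) x1=(-1.0214, 2.5249)
step 30: x0=(1.6821, -1.7692) x1=(-1.0329, 2.5625)
step 31: x0=(1.6893, -1.7908) x1=(-1.0443, 2.6001)
step 32: x0=(1.6965, -1.8125) x1=(-1.0559, 2.6378)
step 33: x0=(1.7038, -1.8342) x1=(-1.0674, 2.6755)
step 34: x0=(1.7110, -1.8559) x1=(-1.0791, 2.7134)
step 35: x0=(1.7183, -1.8777) x1=(-1.0907, 2.7513)
step 36: x0=(1.7256, -1.8995) x1=(-1.1024, 2.7892)
step 37: x0=(1.7329, -1.9213) x1=(-1.1142, 2.8273)
step 38: x0=(1.7402, -1.9432) x1=(-1.1259, 2.8654)
step 39: x0=(1.7475, -1.9650) x1=(-1.1378, 2.9036)

5.6593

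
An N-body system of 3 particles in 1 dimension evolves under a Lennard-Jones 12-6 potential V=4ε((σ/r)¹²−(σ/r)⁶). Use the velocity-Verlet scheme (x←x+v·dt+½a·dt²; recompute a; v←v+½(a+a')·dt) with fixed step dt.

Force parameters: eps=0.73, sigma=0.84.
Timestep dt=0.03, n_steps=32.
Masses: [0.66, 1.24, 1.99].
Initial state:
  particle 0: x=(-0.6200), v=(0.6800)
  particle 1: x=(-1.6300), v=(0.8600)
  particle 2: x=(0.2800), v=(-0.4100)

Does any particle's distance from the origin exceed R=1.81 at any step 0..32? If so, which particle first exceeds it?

step 0: x0=(-0.6200) x1=(-1.6300) x2=(0.2800)
step 1: x0=(-0.6037) x1=(-1.6035) x2=(0.2686)
step 2: x0=(-0.6030) x1=(-1.5756) x2=(0.2615)
step 3: x0=(-0.6198) x1=(-1.5467) x2=(0.2596)
step 4: x0=(-0.6458) x1=(-1.5185) x2=(0.2613)
step 5: x0=(-0.6633) x1=(-1.4971) x2=(0.2643)
step 6: x0=(-0.6496) x1=(-1.4931) x2=(0.2677)
step 7: x0=(-0.6124) x1=(-1.5029) x2=(0.2721)
step 8: x0=(-0.5767) x1=(-1.5167) x2=(0.2794)
step 9: x0=(-0.5603) x1=(-1.5307) x2=(0.2932)
step 10: x0=(-0.5664) x1=(-1.5436) x2=(0.3138)
step 11: x0=(-0.5848) x1=(-1.5555) x2=(0.3379)
step 12: x0=(-0.6070) x1=(-1.5665) x2=(0.3626)
step 13: x0=(-0.6286) x1=(-1.5768) x2=(0.3868)
step 14: x0=(-0.6480) x1=(-1.5869) x2=(0.4100)
step 15: x0=(-0.6642) x1=(-1.5971) x2=(0.4323)
step 16: x0=(-0.6768) x1=(-1.6078) x2=(0.4537)
step 17: x0=(-0.6861) x1=(-1.6190) x2=(0.4743)
step 18: x0=(-0.6923) x1=(-1.6307) x2=(0.4942)
step 19: x0=(-0.6962) x1=(-1.6425) x2=(0.5134)
step 20: x0=(-0.6987) x1=(-1.6542) x2=(0.5320)
step 21: x0=(-0.7005) x1=(-1.6654) x2=(0.5502)
step 22: x0=(-0.7023) x1=(-1.6758) x2=(0.5678)
step 23: x0=(-0.7045) x1=(-1.6853) x2=(0.5850)
step 24: x0=(-0.7076) x1=(-1.6937) x2=(0.6018)
step 25: x0=(-0.7117) x1=(-1.7009) x2=(0.6182)
step 26: x0=(-0.7171) x1=(-1.7069) x2=(0.6342)
step 27: x0=(-0.7239) x1=(-1.7117) x2=(0.6500)
step 28: x0=(-0.7321) x1=(-1.7153) x2=(0.6655)
step 29: x0=(-0.7417) x1=(-1.7177) x2=(0.6807)
step 30: x0=(-0.7525) x1=(-1.7192) x2=(0.6958)
step 31: x0=(-0.7642) x1=(-1.7198) x2=(0.7106)
step 32: x0=(-0.7762) x1=(-1.7200) x2=(0.7252)

no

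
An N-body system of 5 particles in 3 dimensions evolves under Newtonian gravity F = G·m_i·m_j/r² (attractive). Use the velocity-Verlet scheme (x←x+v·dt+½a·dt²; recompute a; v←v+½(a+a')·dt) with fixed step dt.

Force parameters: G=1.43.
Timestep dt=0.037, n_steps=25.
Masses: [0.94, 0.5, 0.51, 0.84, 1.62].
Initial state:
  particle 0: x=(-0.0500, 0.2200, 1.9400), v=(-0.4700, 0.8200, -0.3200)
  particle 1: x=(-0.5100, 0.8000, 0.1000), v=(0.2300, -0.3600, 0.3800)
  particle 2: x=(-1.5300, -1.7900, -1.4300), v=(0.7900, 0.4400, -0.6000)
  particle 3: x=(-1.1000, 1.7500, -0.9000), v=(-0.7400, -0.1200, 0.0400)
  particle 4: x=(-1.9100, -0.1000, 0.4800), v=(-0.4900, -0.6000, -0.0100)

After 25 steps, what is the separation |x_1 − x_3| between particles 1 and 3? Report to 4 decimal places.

1.9680

step 0: x0=(-0.0500, 0.2200, 1.9400) x1=(-0.5100, 0.8000, 0.1000) x2=(-1.5300, -1.7900, -1.4300) x3=(-1.1000, 1.7500, -0.9000) x4=(-1.9100, -0.1000, 0.4800)
step 1: x0=(-0.0677, 0.2504, 1.9278) x1=(-0.5020, 0.7865, 0.1141) x2=(-1.5008, -1.7734, -1.4519) x3=(-1.1274, 1.7451, -0.8982) x4=(-1.9278, -0.1220, 0.4796)
step 2: x0=(-0.0859, 0.2807, 1.9148) x1=(-0.4952, 0.7727, 0.1284) x2=(-1.4715, -1.7563, -1.4734) x3=(-1.1547, 1.7395, -0.8956) x4=(-1.9450, -0.1437, 0.4790)
step 3: x0=(-0.1047, 0.3111, 1.9011) x1=(-0.4894, 0.7586, 0.1429) x2=(-1.4423, -1.7386, -1.4943) x3=(-1.1820, 1.7330, -0.8924) x4=(-1.9615, -0.1651, 0.4783)
step 4: x0=(-0.1240, 0.3415, 1.8866) x1=(-0.4846, 0.7441, 0.1576) x2=(-1.4131, -1.7204, -1.5147) x3=(-1.2092, 1.7258, -0.8885) x4=(-1.9774, -0.1861, 0.4774)
step 5: x0=(-0.1439, 0.3719, 1.8713) x1=(-0.4809, 0.7293, 0.1726) x2=(-1.3839, -1.7016, -1.5346) x3=(-1.2363, 1.7177, -0.8840) x4=(-1.9927, -0.2068, 0.4764)
step 6: x0=(-0.1644, 0.4022, 1.8553) x1=(-0.4782, 0.7141, 0.1878) x2=(-1.3548, -1.6823, -1.5539) x3=(-1.2634, 1.7089, -0.8788) x4=(-2.0074, -0.2271, 0.4753)
step 7: x0=(-0.1854, 0.4325, 1.8384) x1=(-0.4765, 0.6986, 0.2033) x2=(-1.3257, -1.6624, -1.5727) x3=(-1.2904, 1.6993, -0.8729) x4=(-2.0215, -0.2471, 0.4741)
step 8: x0=(-0.2070, 0.4627, 1.8206) x1=(-0.4758, 0.6828, 0.2192) x2=(-1.2967, -1.6420, -1.5909) x3=(-1.3174, 1.6890, -0.8664) x4=(-2.0349, -0.2666, 0.4728)
step 9: x0=(-0.2291, 0.4928, 1.8020) x1=(-0.4761, 0.6667, 0.2354) x2=(-1.2678, -1.6211, -1.6086) x3=(-1.3442, 1.6778, -0.8593) x4=(-2.0477, -0.2858, 0.4713)
step 10: x0=(-0.2518, 0.5228, 1.7825) x1=(-0.4773, 0.6503, 0.2520) x2=(-1.2390, -1.5997, -1.6257) x3=(-1.3710, 1.6659, -0.8515) x4=(-2.0600, -0.3047, 0.4697)
step 11: x0=(-0.2751, 0.5527, 1.7621) x1=(-0.4796, 0.6336, 0.2691) x2=(-1.2103, -1.5778, -1.6422) x3=(-1.3977, 1.6533, -0.8431) x4=(-2.0716, -0.3231, 0.4680)
step 12: x0=(-0.2989, 0.5824, 1.7408) x1=(-0.4828, 0.6165, 0.2867) x2=(-1.1817, -1.5553, -1.6582) x3=(-1.4242, 1.6399, -0.8341) x4=(-2.0826, -0.3411, 0.4662)
step 13: x0=(-0.3233, 0.6120, 1.7185) x1=(-0.4869, 0.5993, 0.3048) x2=(-1.1532, -1.5324, -1.6735) x3=(-1.4507, 1.6257, -0.8245) x4=(-2.0930, -0.3587, 0.4642)
step 14: x0=(-0.3482, 0.6413, 1.6953) x1=(-0.4921, 0.5817, 0.3236) x2=(-1.1248, -1.5089, -1.6883) x3=(-1.4771, 1.6108, -0.8143) x4=(-2.1028, -0.3758, 0.4622)
step 15: x0=(-0.3737, 0.6705, 1.6710) x1=(-0.4981, 0.5640, 0.3429) x2=(-1.0966, -1.4850, -1.7026) x3=(-1.5033, 1.5951, -0.8034) x4=(-2.1120, -0.3925, 0.4600)
step 16: x0=(-0.3998, 0.6993, 1.6457) x1=(-0.5052, 0.5461, 0.3630) x2=(-1.0686, -1.4606, -1.7162) x3=(-1.5294, 1.5787, -0.7919) x4=(-2.1206, -0.4088, 0.4577)
step 17: x0=(-0.4264, 0.7279, 1.6192) x1=(-0.5132, 0.5280, 0.3838) x2=(-1.0407, -1.4358, -1.7292) x3=(-1.5554, 1.5615, -0.7798) x4=(-2.1286, -0.4246, 0.4553)
step 18: x0=(-0.4535, 0.7561, 1.5917) x1=(-0.5222, 0.5099, 0.4054) x2=(-1.0130, -1.4104, -1.7416) x3=(-1.5813, 1.5435, -0.7670) x4=(-2.1359, -0.4399, 0.4528)
step 19: x0=(-0.4812, 0.7840, 1.5630) x1=(-0.5322, 0.4917, 0.4279) x2=(-0.9854, -1.3847, -1.7535) x3=(-1.6070, 1.5248, -0.7536) x4=(-2.1427, -0.4547, 0.4502)
step 20: x0=(-0.5094, 0.8113, 1.5331) x1=(-0.5432, 0.4735, 0.4513) x2=(-0.9581, -1.3584, -1.7647) x3=(-1.6325, 1.5053, -0.7396) x4=(-2.1489, -0.4690, 0.4475)
step 21: x0=(-0.5382, 0.8382, 1.5019) x1=(-0.5552, 0.4555, 0.4757) x2=(-0.9310, -1.3317, -1.7753) x3=(-1.6579, 1.4849, -0.7249) x4=(-2.1545, -0.4828, 0.4446)
step 22: x0=(-0.5675, 0.8645, 1.4694) x1=(-0.5682, 0.4377, 0.5012) x2=(-0.9041, -1.3046, -1.7853) x3=(-1.6831, 1.4638, -0.7096) x4=(-2.1594, -0.4960, 0.4417)
step 23: x0=(-0.5973, 0.8901, 1.4356) x1=(-0.5823, 0.4203, 0.5278) x2=(-0.8774, -1.2771, -1.7946) x3=(-1.7082, 1.4419, -0.6936) x4=(-2.1638, -0.5087, 0.4386)
step 24: x0=(-0.6276, 0.9149, 1.4004) x1=(-0.5975, 0.4034, 0.5555) x2=(-0.8509, -1.2492, -1.8034) x3=(-1.7330, 1.4192, -0.6769) x4=(-2.1675, -0.5208, 0.4354)
step 25: x0=(-0.6584, 0.9389, 1.3638) x1=(-0.6138, 0.3871, 0.5844) x2=(-0.8247, -1.2208, -1.8115) x3=(-1.7576, 1.3957, -0.6595) x4=(-2.1707, -0.5323, 0.4322)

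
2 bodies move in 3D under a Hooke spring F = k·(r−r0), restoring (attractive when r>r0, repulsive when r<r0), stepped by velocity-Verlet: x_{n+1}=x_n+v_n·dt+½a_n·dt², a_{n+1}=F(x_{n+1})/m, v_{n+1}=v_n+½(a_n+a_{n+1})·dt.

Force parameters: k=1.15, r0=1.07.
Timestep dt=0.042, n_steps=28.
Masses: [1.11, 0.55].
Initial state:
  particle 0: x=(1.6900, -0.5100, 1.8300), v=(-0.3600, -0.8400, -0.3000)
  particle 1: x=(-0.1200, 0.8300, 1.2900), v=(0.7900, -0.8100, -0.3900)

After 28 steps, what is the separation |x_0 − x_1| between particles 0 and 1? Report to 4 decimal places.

step 0: x0=(1.6900, -0.5100, 1.8300) x1=(-0.1200, 0.8300, 1.2900)
step 1: x0=(1.6740, -0.5446, 1.8171) x1=(-0.0850, 0.7947, 1.2742)
step 2: x0=(1.6563, -0.5779, 1.8037) x1=(-0.0466, 0.7567, 1.2594)
step 3: x0=(1.6369, -0.6100, 1.7898) x1=(-0.0049, 0.7162, 1.2456)
step 4: x0=(1.6161, -0.6408, 1.7754) x1=(0.0398, 0.6731, 1.2329)
step 5: x0=(1.5938, -0.6705, 1.7605) x1=(0.0875, 0.6277, 1.2212)
step 6: x0=(1.5702, -0.6989, 1.7451) x1=(0.1378, 0.5800, 1.2104)
step 7: x0=(1.5454, -0.7263, 1.7293) x1=(0.1906, 0.5301, 1.2006)
step 8: x0=(1.5194, -0.7527, 1.7130) x1=(0.2456, 0.4781, 1.1916)
step 9: x0=(1.4925, -0.7782, 1.6964) x1=(0.3025, 0.4242, 1.1834)
step 10: x0=(1.4648, -0.8028, 1.6793) x1=(0.3612, 0.3686, 1.1760)
step 11: x0=(1.4363, -0.8265, 1.6620) x1=(0.4214, 0.3114, 1.1692)
step 12: x0=(1.4072, -0.8497, 1.6443) x1=(0.4828, 0.2528, 1.1631)
step 13: x0=(1.3776, -0.8722, 1.6264) x1=(0.5452, 0.1930, 1.1574)
step 14: x0=(1.3476, -0.8942, 1.6082) x1=(0.6084, 0.1322, 1.1522)
step 15: x0=(1.3173, -0.9158, 1.5899) x1=(0.6722, 0.0707, 1.1474)
step 16: x0=(1.2868, -0.9372, 1.5715) x1=(0.7363, 0.0086, 1.1428)
step 17: x0=(1.2563, -0.9584, 1.5530) x1=(0.8006, -0.0538, 1.1383)
step 18: x0=(1.2257, -0.9796, 1.5345) x1=(0.8649, -0.1163, 1.1339)
step 19: x0=(1.1952, -1.0008, 1.5160) x1=(0.9292, -0.1787, 1.1294)
step 20: x0=(1.1648, -1.0223, 1.4976) x1=(0.9933, -0.2406, 1.1247)
step 21: x0=(1.1344, -1.0440, 1.4793) x1=(1.0573, -0.3019, 1.1197)
step 22: x0=(1.1040, -1.0662, 1.4613) x1=(1.1212, -0.3624, 1.1144)
step 23: x0=(1.0737, -1.0888, 1.4435) x1=(1.1852, -0.4220, 1.1085)
step 24: x0=(1.0432, -1.1119, 1.4259) x1=(1.2493, -0.4806, 1.1022)
step 25: x0=(1.0126, -1.1355, 1.4086) x1=(1.3138, -0.5381, 1.0953)
step 26: x0=(0.9817, -1.1597, 1.3915) x1=(1.3787, -0.5946, 1.0879)
step 27: x0=(0.9506, -1.1842, 1.3747) x1=(1.4443, -0.6502, 1.0800)
step 28: x0=(0.9191, -1.2092, 1.3581) x1=(1.5105, -0.7052, 1.0717)

0.8281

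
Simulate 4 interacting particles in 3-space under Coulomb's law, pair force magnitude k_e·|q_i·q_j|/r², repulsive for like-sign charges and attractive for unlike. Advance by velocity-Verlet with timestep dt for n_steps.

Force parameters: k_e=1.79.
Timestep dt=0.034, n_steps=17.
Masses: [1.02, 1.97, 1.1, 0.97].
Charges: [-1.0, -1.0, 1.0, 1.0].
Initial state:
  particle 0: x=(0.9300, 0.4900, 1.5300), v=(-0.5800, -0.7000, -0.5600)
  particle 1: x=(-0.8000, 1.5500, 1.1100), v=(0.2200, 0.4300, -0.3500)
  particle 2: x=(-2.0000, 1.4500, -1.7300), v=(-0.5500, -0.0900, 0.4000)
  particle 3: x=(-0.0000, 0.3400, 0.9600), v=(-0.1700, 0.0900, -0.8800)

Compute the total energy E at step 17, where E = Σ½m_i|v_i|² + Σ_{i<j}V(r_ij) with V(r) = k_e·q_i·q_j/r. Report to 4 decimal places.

-0.8759

step 0: x0=(0.9300, 0.4900, 1.5300) x1=(-0.8000, 1.5500, 1.1100) x2=(-2.0000, 1.4500, -1.7300) x3=(-0.0000, 0.3400, 0.9600)
step 1: x0=(0.9097, 0.4660, 1.5105) x1=(-0.7925, 1.5645, 1.0980) x2=(-2.0187, 1.4470, -1.7163) x3=(-0.0053, 0.3436, 0.9307)
step 2: x0=(0.8884, 0.4415, 1.4902) x1=(-0.7850, 1.5787, 1.0858) x2=(-2.0373, 1.4439, -1.7025) x3=(-0.0095, 0.3481, 0.9025)
step 3: x0=(0.8659, 0.4167, 1.4689) x1=(-0.7775, 1.5926, 1.0734) x2=(-2.0559, 1.4410, -1.6886) x3=(-0.0125, 0.3536, 0.8756)
step 4: x0=(0.8422, 0.3915, 1.4466) x1=(-0.7699, 1.6062, 1.0607) x2=(-2.0744, 1.4380, -1.6745) x3=(-0.0145, 0.3600, 0.8501)
step 5: x0=(0.8173, 0.3660, 1.4233) x1=(-0.7624, 1.6196, 1.0479) x2=(-2.0928, 1.4351, -1.6603) x3=(-0.0152, 0.3672, 0.8259)
step 6: x0=(0.7911, 0.3402, 1.3989) x1=(-0.7549, 1.6327, 1.0348) x2=(-2.1112, 1.4323, -1.6460) x3=(-0.0146, 0.3752, 0.8032)
step 7: x0=(0.7636, 0.3142, 1.3733) x1=(-0.7473, 1.6455, 1.0215) x2=(-2.1296, 1.4295, -1.6315) x3=(-0.0128, 0.3839, 0.7820)
step 8: x0=(0.7347, 0.2881, 1.3464) x1=(-0.7398, 1.6581, 1.0080) x2=(-2.1478, 1.4267, -1.6169) x3=(-0.0095, 0.3932, 0.7625)
step 9: x0=(0.7043, 0.2619, 1.3181) x1=(-0.7323, 1.6705, 0.9942) x2=(-2.1661, 1.4240, -1.6021) x3=(-0.0047, 0.4030, 0.7447)
step 10: x0=(0.6724, 0.2358, 1.2884) x1=(-0.7247, 1.6826, 0.9803) x2=(-2.1842, 1.4213, -1.5872) x3=(0.0016, 0.4132, 0.7288)
step 11: x0=(0.6388, 0.2099, 1.2570) x1=(-0.7172, 1.6944, 0.9661) x2=(-2.2023, 1.4186, -1.5722) x3=(0.0096, 0.4236, 0.7148)
step 12: x0=(0.6034, 0.1844, 1.2239) x1=(-0.7097, 1.7061, 0.9517) x2=(-2.2203, 1.4160, -1.5570) x3=(0.0194, 0.4341, 0.7030)
step 13: x0=(0.5662, 0.1594, 1.1889) x1=(-0.7021, 1.7175, 0.9370) x2=(-2.2382, 1.4134, -1.5417) x3=(0.0311, 0.4444, 0.6935)
step 14: x0=(0.5269, 0.1352, 1.1518) x1=(-0.6946, 1.7286, 0.9222) x2=(-2.2561, 1.4109, -1.5262) x3=(0.0448, 0.4542, 0.6865)
step 15: x0=(0.4854, 0.1124, 1.1123) x1=(-0.6870, 1.7396, 0.9071) x2=(-2.2739, 1.4084, -1.5106) x3=(0.0607, 0.4630, 0.6821)
step 16: x0=(0.4416, 0.0912, 1.0703) x1=(-0.6794, 1.7504, 0.8919) x2=(-2.2916, 1.4059, -1.4948) x3=(0.0789, 0.4705, 0.6808)
step 17: x0=(0.3954, 0.0724, 1.0253) x1=(-0.6718, 1.7609, 0.8764) x2=(-2.3092, 1.4035, -1.4789) x3=(0.0996, 0.4758, 0.6826)
step 0 velocities: v0=(-0.5800, -0.7000, -0.5600) v1=(0.2200, 0.4300, -0.3500) v2=(-0.5500, -0.0900, 0.4000) v3=(-0.1700, 0.0900, -0.8800)
step 0: KE=1.5842, PE=-2.4615, E=-0.8773
step 17 velocities: v0=(-1.3970, -0.5041, -1.3678) v1=(0.2238, 0.3080, -0.4568) v2=(-0.5169, -0.0711, 0.4703) v3=(0.6437, 0.1103, 0.1066)
step 17: KE=2.9111, PE=-3.7870, E=-0.8759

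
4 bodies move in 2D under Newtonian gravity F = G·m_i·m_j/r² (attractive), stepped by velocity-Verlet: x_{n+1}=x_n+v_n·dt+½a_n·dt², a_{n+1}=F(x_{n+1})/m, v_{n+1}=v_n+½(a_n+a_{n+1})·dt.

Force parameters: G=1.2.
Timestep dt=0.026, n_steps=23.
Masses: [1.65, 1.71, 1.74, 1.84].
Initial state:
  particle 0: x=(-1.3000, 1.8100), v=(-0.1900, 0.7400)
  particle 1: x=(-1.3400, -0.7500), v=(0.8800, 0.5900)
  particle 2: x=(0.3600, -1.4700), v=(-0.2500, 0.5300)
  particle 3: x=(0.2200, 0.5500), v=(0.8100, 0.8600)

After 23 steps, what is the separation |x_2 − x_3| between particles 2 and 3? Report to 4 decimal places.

1.9893

step 0: x0=(-1.3000, 1.8100) x1=(-1.3400, -0.7500) x2=(0.3600, -1.4700) x3=(0.2200, 0.5500)
step 1: x0=(-1.3048, 1.8290) x1=(-1.3168, -0.7345) x2=(0.3533, -1.4559) x3=(0.2408, 0.5722)
step 2: x0=(-1.3092, 1.8474) x1=(-1.2929, -0.7188) x2=(0.3461, -1.4412) x3=(0.2611, 0.5940)
step 3: x0=(-1.3133, 1.8653) x1=(-1.2684, -0.7028) x2=(0.3385, -1.4259) x3=(0.2809, 0.6155)
step 4: x0=(-1.3171, 1.8826) x1=(-1.2431, -0.6865) x2=(0.3304, -1.4099) x3=(0.3002, 0.6367)
step 5: x0=(-1.3205, 1.8995) x1=(-1.2172, -0.6700) x2=(0.3218, -1.3933) x3=(0.3190, 0.6575)
step 6: x0=(-1.3236, 1.9158) x1=(-1.1905, -0.6533) x2=(0.3128, -1.3761) x3=(0.3373, 0.6779)
step 7: x0=(-1.3263, 1.9316) x1=(-1.1632, -0.6364) x2=(0.3033, -1.3582) x3=(0.3551, 0.6979)
step 8: x0=(-1.3287, 1.9469) x1=(-1.1351, -0.6192) x2=(0.2932, -1.3396) x3=(0.3724, 0.7176)
step 9: x0=(-1.3308, 1.9617) x1=(-1.1062, -0.6019) x2=(0.2827, -1.3204) x3=(0.3892, 0.7369)
step 10: x0=(-1.3325, 1.9760) x1=(-1.0766, -0.5843) x2=(0.2716, -1.3004) x3=(0.4054, 0.7558)
step 11: x0=(-1.3339, 1.9899) x1=(-1.0462, -0.5666) x2=(0.2600, -1.2798) x3=(0.4211, 0.7743)
step 12: x0=(-1.3350, 2.0032) x1=(-1.0149, -0.5488) x2=(0.2478, -1.2584) x3=(0.4363, 0.7924)
step 13: x0=(-1.3357, 2.0160) x1=(-0.9828, -0.5308) x2=(0.2351, -1.2362) x3=(0.4510, 0.8101)
step 14: x0=(-1.3361, 2.0284) x1=(-0.9499, -0.5127) x2=(0.2217, -1.2132) x3=(0.4651, 0.8274)
step 15: x0=(-1.3361, 2.0402) x1=(-0.9160, -0.4945) x2=(0.2076, -1.1894) x3=(0.4787, 0.8442)
step 16: x0=(-1.3358, 2.0516) x1=(-0.8812, -0.4763) x2=(0.1929, -1.1647) x3=(0.4917, 0.8607)
step 17: x0=(-1.3352, 2.0625) x1=(-0.8455, -0.4580) x2=(0.1775, -1.1392) x3=(0.5042, 0.8767)
step 18: x0=(-1.3342, 2.0730) x1=(-0.8087, -0.4398) x2=(0.1614, -1.1126) x3=(0.5161, 0.8922)
step 19: x0=(-1.3328, 2.0829) x1=(-0.7707, -0.4217) x2=(0.1444, -1.0851) x3=(0.5275, 0.9072)
step 20: x0=(-1.3311, 2.0924) x1=(-0.7317, -0.4037) x2=(0.1266, -1.0564) x3=(0.5382, 0.9218)
step 21: x0=(-1.3290, 2.1014) x1=(-0.6914, -0.3859) x2=(0.1078, -1.0266) x3=(0.5484, 0.9359)
step 22: x0=(-1.3266, 2.1100) x1=(-0.6498, -0.3685) x2=(0.0881, -0.9955) x3=(0.5580, 0.9495)
step 23: x0=(-1.3238, 2.1180) x1=(-0.6068, -0.3514) x2=(0.0672, -0.9629) x3=(0.5670, 0.9626)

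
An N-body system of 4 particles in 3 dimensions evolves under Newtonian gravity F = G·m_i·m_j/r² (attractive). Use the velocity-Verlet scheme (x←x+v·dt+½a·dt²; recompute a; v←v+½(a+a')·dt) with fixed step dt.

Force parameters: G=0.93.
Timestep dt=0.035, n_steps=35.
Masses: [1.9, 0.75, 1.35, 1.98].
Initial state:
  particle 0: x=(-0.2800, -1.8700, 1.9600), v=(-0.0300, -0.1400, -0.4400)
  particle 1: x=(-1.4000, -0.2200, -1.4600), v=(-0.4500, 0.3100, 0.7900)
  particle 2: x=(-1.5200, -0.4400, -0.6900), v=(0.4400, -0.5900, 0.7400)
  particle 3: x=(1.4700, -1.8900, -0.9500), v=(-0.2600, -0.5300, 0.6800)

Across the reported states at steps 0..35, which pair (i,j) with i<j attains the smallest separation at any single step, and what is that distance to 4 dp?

step 0: x0=(-0.2800, -1.8700, 1.9600) x1=(-1.4000, -0.2200, -1.4600) x2=(-1.5200, -0.4400, -0.6900) x3=(1.4700, -1.8900, -0.9500)
step 1: x0=(-0.2810, -1.8749, 1.9444) x1=(-1.4158, -0.2095, -1.4312) x2=(-1.5044, -0.4606, -0.6646) x3=(1.4608, -1.9085, -0.9261)
step 2: x0=(-0.2820, -1.8796, 1.9285) x1=(-1.4317, -0.2000, -1.4000) x2=(-1.4883, -0.4809, -0.6404) x3=(1.4512, -1.9269, -0.9021)
step 3: x0=(-0.2830, -1.8843, 1.9123) x1=(-1.4475, -0.1914, -1.3664) x2=(-1.4719, -0.5010, -0.6171) x3=(1.4414, -1.9452, -0.8779)
step 4: x0=(-0.2840, -1.8889, 1.8957) x1=(-1.4632, -0.1838, -1.3306) x2=(-1.4552, -0.5208, -0.5949) x3=(1.4313, -1.9634, -0.8535)
step 5: x0=(-0.2849, -1.8934, 1.8787) x1=(-1.4786, -0.1774, -1.2925) x2=(-1.4383, -0.5402, -0.5738) x3=(1.4209, -1.9815, -0.8289)
step 6: x0=(-0.2857, -1.8978, 1.8614) x1=(-1.4938, -0.1722, -1.2521) x2=(-1.4211, -0.5592, -0.5536) x3=(1.4101, -1.9994, -0.8042)
step 7: x0=(-0.2866, -1.9021, 1.8436) x1=(-1.5085, -0.1684, -1.2095) x2=(-1.4037, -0.5779, -0.5344) x3=(1.3991, -2.0173, -0.7793)
step 8: x0=(-0.2874, -1.9063, 1.8255) x1=(-1.5227, -0.1660, -1.1646) x2=(-1.3862, -0.5960, -0.5161) x3=(1.3877, -2.0350, -0.7541)
step 9: x0=(-0.2881, -1.9104, 1.8070) x1=(-1.5362, -0.1651, -1.1176) x2=(-1.3687, -0.6136, -0.4988) x3=(1.3761, -2.0527, -0.7288)
step 10: x0=(-0.2888, -1.9144, 1.7881) x1=(-1.5490, -0.1658, -1.0685) x2=(-1.3511, -0.6306, -0.4824) x3=(1.3641, -2.0702, -0.7033)
step 11: x0=(-0.2895, -1.9183, 1.7688) x1=(-1.5609, -0.1682, -1.0172) x2=(-1.3337, -0.6471, -0.4669) x3=(1.3517, -2.0875, -0.6776)
step 12: x0=(-0.2901, -1.9221, 1.7490) x1=(-1.5718, -0.1725, -0.9639) x2=(-1.3163, -0.6628, -0.4522) x3=(1.3390, -2.1048, -0.6517)
step 13: x0=(-0.2907, -1.9257, 1.7288) x1=(-1.5816, -0.1787, -0.9087) x2=(-1.2991, -0.6778, -0.4384) x3=(1.3260, -2.1219, -0.6255)
step 14: x0=(-0.2913, -1.9293, 1.7081) x1=(-1.5901, -0.1870, -0.8514) x2=(-1.2821, -0.6921, -0.4252) x3=(1.3126, -2.1389, -0.5992)
step 15: x0=(-0.2918, -1.9327, 1.6870) x1=(-1.5972, -0.1975, -0.7924) x2=(-1.2656, -0.7054, -0.4128) x3=(1.2989, -2.1557, -0.5726)
step 16: x0=(-0.2922, -1.9360, 1.6654) x1=(-1.6026, -0.2104, -0.7315) x2=(-1.2494, -0.7179, -0.4011) x3=(1.2848, -2.1724, -0.5457)
step 17: x0=(-0.2926, -1.9392, 1.6433) x1=(-1.6062, -0.2257, -0.6691) x2=(-1.2338, -0.7294, -0.3899) x3=(1.2703, -2.1889, -0.5187)
step 18: x0=(-0.2929, -1.9422, 1.6207) x1=(-1.6078, -0.2436, -0.6051) x2=(-1.2188, -0.7399, -0.3792) x3=(1.2554, -2.2053, -0.4913)
step 19: x0=(-0.2931, -1.9451, 1.5976) x1=(-1.6072, -0.2644, -0.5398) x2=(-1.2045, -0.7492, -0.3689) x3=(1.2401, -2.2215, -0.4638)
step 20: x0=(-0.2933, -1.9479, 1.5739) x1=(-1.6040, -0.2880, -0.4734) x2=(-1.1911, -0.7574, -0.3588) x3=(1.2244, -2.2375, -0.4359)
step 21: x0=(-0.2934, -1.9506, 1.5497) x1=(-1.5982, -0.3147, -0.4061) x2=(-1.1787, -0.7643, -0.3489) x3=(1.2082, -2.2534, -0.4078)
step 22: x0=(-0.2935, -1.9530, 1.5249) x1=(-1.5893, -0.3446, -0.3383) x2=(-1.1675, -0.7700, -0.3388) x3=(1.1916, -2.2690, -0.3794)
step 23: x0=(-0.2934, -1.9554, 1.4996) x1=(-1.5771, -0.3778, -0.2703) x2=(-1.1575, -0.7743, -0.3285) x3=(1.1746, -2.2845, -0.3507)
step 24: x0=(-0.2933, -1.9576, 1.4736) x1=(-1.5613, -0.4144, -0.2026) x2=(-1.1490, -0.7772, -0.3176) x3=(1.1571, -2.2998, -0.3218)
step 25: x0=(-0.2931, -1.9596, 1.4470) x1=(-1.5416, -0.4545, -0.1356) x2=(-1.1421, -0.7787, -0.3058) x3=(1.1392, -2.3148, -0.2925)
step 26: x0=(-0.2927, -1.9614, 1.4198) x1=(-1.5176, -0.4981, -0.0701) x2=(-1.1370, -0.7789, -0.2928) x3=(1.1207, -2.3296, -0.2629)
step 27: x0=(-0.2923, -1.9631, 1.3919) x1=(-1.4892, -0.5450, -0.0068) x2=(-1.1337, -0.7778, -0.2781) x3=(1.1017, -2.3442, -0.2329)
step 28: x0=(-0.2918, -1.9646, 1.3633) x1=(-1.4562, -0.5951, 0.0534) x2=(-1.1323, -0.7755, -0.2613) x3=(1.0822, -2.3586, -0.2027)
step 29: x0=(-0.2912, -1.9659, 1.3340) x1=(-1.4184, -0.6480, 0.1098) x2=(-1.1330, -0.7724, -0.2418) x3=(1.0622, -2.3726, -0.1720)
step 30: x0=(-0.2904, -1.9671, 1.3039) x1=(-1.3759, -0.7032, 0.1611) x2=(-1.1355, -0.7686, -0.2190) x3=(1.0416, -2.3865, -0.1410)
step 31: x0=(-0.2896, -1.9680, 1.2731) x1=(-1.3290, -0.7599, 0.2065) x2=(-1.1398, -0.7647, -0.1924) x3=(1.0203, -2.4000, -0.1096)
step 32: x0=(-0.2886, -1.9686, 1.2415) x1=(-1.2781, -0.8172, 0.2450) x2=(-1.1456, -0.7612, -0.1615) x3=(0.9984, -2.4132, -0.0778)
step 33: x0=(-0.2875, -1.9691, 1.2091) x1=(-1.2241, -0.8741, 0.2761) x2=(-1.1523, -0.7589, -0.1259) x3=(0.9759, -2.4260, -0.0455)
step 34: x0=(-0.2862, -1.9693, 1.1758) x1=(-1.1680, -0.9293, 0.2995) x2=(-1.1593, -0.7583, -0.0855) x3=(0.9527, -2.4386, -0.0129)
step 35: x0=(-0.2848, -1.9692, 1.1416) x1=(-1.1111, -0.9817, 0.3153) x2=(-1.1659, -0.7602, -0.0402) x3=(0.9287, -2.4507, 0.0203)

pair (1,2), distance 0.4213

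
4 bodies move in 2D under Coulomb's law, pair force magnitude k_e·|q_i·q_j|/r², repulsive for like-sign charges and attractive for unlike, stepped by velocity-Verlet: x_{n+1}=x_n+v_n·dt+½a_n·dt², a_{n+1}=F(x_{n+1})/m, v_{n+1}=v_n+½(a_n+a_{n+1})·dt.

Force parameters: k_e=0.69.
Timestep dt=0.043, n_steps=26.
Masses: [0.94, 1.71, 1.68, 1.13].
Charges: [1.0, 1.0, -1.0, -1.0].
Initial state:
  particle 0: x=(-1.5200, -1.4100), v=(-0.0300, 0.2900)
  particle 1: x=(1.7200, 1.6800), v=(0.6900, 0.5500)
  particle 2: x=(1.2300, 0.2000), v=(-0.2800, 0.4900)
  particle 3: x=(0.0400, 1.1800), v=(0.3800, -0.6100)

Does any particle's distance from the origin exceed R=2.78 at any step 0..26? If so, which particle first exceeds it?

yes, particle 1

step 0: x0=(-1.5200, -1.4100) x1=(1.7200, 1.6800) x2=(1.2300, 0.2000) x3=(0.0400, 1.1800)
step 1: x0=(-1.5212, -1.3975) x1=(1.7495, 1.7035) x2=(1.2181, 0.2211) x3=(0.0563, 1.1539)
step 2: x0=(-1.5223, -1.3848) x1=(1.7787, 1.7266) x2=(1.2065, 0.2422) x3=(0.0725, 1.1282)
step 3: x0=(-1.5232, -1.3719) x1=(1.8077, 1.7495) x2=(1.1952, 0.2634) x3=(0.0885, 1.1027)
step 4: x0=(-1.5240, -1.3589) x1=(1.8363, 1.7720) x2=(1.1843, 0.2845) x3=(0.1043, 1.0777)
step 5: x0=(-1.5246, -1.3458) x1=(1.8646, 1.7942) x2=(1.1738, 0.3056) x3=(0.1198, 1.0530)
step 6: x0=(-1.5251, -1.3324) x1=(1.8927, 1.8160) x2=(1.1637, 0.3267) x3=(0.1349, 1.0288)
step 7: x0=(-1.5253, -1.3189) x1=(1.9205, 1.8376) x2=(1.1541, 0.3477) x3=(0.1497, 1.0049)
step 8: x0=(-1.5255, -1.3053) x1=(1.9480, 1.8589) x2=(1.1450, 0.3686) x3=(0.1640, 0.9815)
step 9: x0=(-1.5254, -1.2915) x1=(1.9753, 1.8799) x2=(1.1364, 0.3894) x3=(0.1777, 0.9586)
step 10: x0=(-1.5252, -1.2775) x1=(2.0022, 1.9006) x2=(1.1284, 0.4101) x3=(0.1909, 0.9361)
step 11: x0=(-1.5248, -1.2634) x1=(2.0290, 1.9210) x2=(1.1211, 0.4307) x3=(0.2033, 0.9142)
step 12: x0=(-1.5242, -1.2490) x1=(2.0554, 1.9412) x2=(1.1144, 0.4510) x3=(0.2149, 0.8927)
step 13: x0=(-1.5235, -1.2345) x1=(2.0817, 1.9611) x2=(1.1085, 0.4713) x3=(0.2257, 0.8717)
step 14: x0=(-1.5225, -1.2199) x1=(2.1077, 1.9807) x2=(1.1034, 0.4913) x3=(0.2355, 0.8513)
step 15: x0=(-1.5214, -1.2050) x1=(2.1334, 2.0001) x2=(1.0991, 0.5112) x3=(0.2442, 0.8313)
step 16: x0=(-1.5200, -1.1900) x1=(2.1589, 2.0193) x2=(1.0958, 0.5308) x3=(0.2517, 0.8118)
step 17: x0=(-1.5185, -1.1748) x1=(2.1842, 2.0382) x2=(1.0934, 0.5504) x3=(0.2579, 0.7928)
step 18: x0=(-1.5168, -1.1594) x1=(2.2092, 2.0569) x2=(1.0921, 0.5698) x3=(0.2628, 0.7741)
step 19: x0=(-1.5148, -1.1438) x1=(2.2341, 2.0753) x2=(1.0918, 0.5890) x3=(0.2663, 0.7559)
step 20: x0=(-1.5127, -1.1280) x1=(2.2587, 2.0935) x2=(1.0927, 0.6082) x3=(0.2682, 0.7379)
step 21: x0=(-1.5103, -1.1121) x1=(2.2831, 2.1115) x2=(1.0947, 0.6273) x3=(0.2686, 0.7202)
step 22: x0=(-1.5077, -1.0959) x1=(2.3073, 2.1293) x2=(1.0979, 0.6465) x3=(0.2674, 0.7027)
step 23: x0=(-1.5049, -1.0796) x1=(2.3313, 2.1469) x2=(1.1022, 0.6657) x3=(0.2646, 0.6852)
step 24: x0=(-1.5019, -1.0631) x1=(2.3551, 2.1643) x2=(1.1077, 0.6849) x3=(0.2602, 0.6677)
step 25: x0=(-1.4986, -1.0464) x1=(2.3786, 2.1815) x2=(1.1143, 0.7043) x3=(0.2542, 0.6502)
step 26: x0=(-1.4951, -1.0294) x1=(2.4020, 2.1985) x2=(1.1220, 0.7239) x3=(0.2467, 0.6326)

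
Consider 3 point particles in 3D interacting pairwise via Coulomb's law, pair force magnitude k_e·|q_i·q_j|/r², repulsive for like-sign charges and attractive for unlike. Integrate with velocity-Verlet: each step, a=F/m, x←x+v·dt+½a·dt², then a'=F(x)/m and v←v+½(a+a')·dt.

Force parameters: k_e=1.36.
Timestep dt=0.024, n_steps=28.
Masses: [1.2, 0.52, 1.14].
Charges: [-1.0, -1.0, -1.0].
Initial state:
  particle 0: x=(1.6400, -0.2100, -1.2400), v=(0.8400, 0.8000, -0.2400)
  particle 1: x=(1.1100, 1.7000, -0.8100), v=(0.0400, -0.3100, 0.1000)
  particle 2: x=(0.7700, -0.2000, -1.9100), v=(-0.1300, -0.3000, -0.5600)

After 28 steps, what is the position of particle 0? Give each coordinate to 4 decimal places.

step 0: x0=(1.6400, -0.2100, -1.2400) x1=(1.1100, 1.7000, -0.8100) x2=(0.7700, -0.2000, -1.9100)
step 1: x0=(1.6604, -0.1909, -1.2456) x1=(1.1109, 1.6929, -0.8075) x2=(0.7666, -0.2073, -1.9236)
step 2: x0=(1.6812, -0.1719, -1.2509) x1=(1.1118, 1.6863, -0.8047) x2=(0.7628, -0.2146, -1.9377)
step 3: x0=(1.7025, -0.1531, -1.2560) x1=(1.1126, 1.6804, -0.8018) x2=(0.7586, -0.2222, -1.9521)
step 4: x0=(1.7243, -0.1343, -1.2609) x1=(1.1134, 1.6751, -0.7985) x2=(0.7539, -0.2298, -1.9669)
step 5: x0=(1.7464, -0.1157, -1.2655) x1=(1.1141, 1.6704, -0.7951) x2=(0.7488, -0.2376, -1.9821)
step 6: x0=(1.7690, -0.0973, -1.2699) x1=(1.1147, 1.6663, -0.7913) x2=(0.7434, -0.2456, -1.9975)
step 7: x0=(1.7919, -0.0789, -1.2741) x1=(1.1152, 1.6628, -0.7874) x2=(0.7375, -0.2537, -2.0133)
step 8: x0=(1.8152, -0.0606, -1.2781) x1=(1.1156, 1.6599, -0.7832) x2=(0.7314, -0.2620, -2.0294)
step 9: x0=(1.8389, -0.0424, -1.2820) x1=(1.1159, 1.6576, -0.7787) x2=(0.7248, -0.2705, -2.0458)
step 10: x0=(1.8629, -0.0244, -1.2857) x1=(1.1161, 1.6559, -0.7740) x2=(0.7180, -0.2791, -2.0624)
step 11: x0=(1.8872, -0.0064, -1.2893) x1=(1.1162, 1.6547, -0.7690) x2=(0.7109, -0.2879, -2.0793)
step 12: x0=(1.9119, 0.0115, -1.2928) x1=(1.1161, 1.6542, -0.7637) x2=(0.7034, -0.2968, -2.0965)
step 13: x0=(1.9369, 0.0292, -1.2961) x1=(1.1160, 1.6542, -0.7582) x2=(0.6957, -0.3059, -2.1139)
step 14: x0=(1.9622, 0.0469, -1.2994) x1=(1.1157, 1.6548, -0.7525) x2=(0.6878, -0.3152, -2.1315)
step 15: x0=(1.9878, 0.0645, -1.3025) x1=(1.1152, 1.6560, -0.7464) x2=(0.6796, -0.3246, -2.1493)
step 16: x0=(2.0137, 0.0820, -1.3056) x1=(1.1146, 1.6577, -0.7401) x2=(0.6711, -0.3342, -2.1673)
step 17: x0=(2.0399, 0.0994, -1.3086) x1=(1.1139, 1.6599, -0.7336) x2=(0.6624, -0.3439, -2.1856)
step 18: x0=(2.0664, 0.1167, -1.3116) x1=(1.1130, 1.6627, -0.7267) x2=(0.6535, -0.3538, -2.2040)
step 19: x0=(2.0931, 0.1340, -1.3145) x1=(1.1119, 1.6660, -0.7196) x2=(0.6445, -0.3638, -2.2226)
step 20: x0=(2.1201, 0.1511, -1.3173) x1=(1.1106, 1.6698, -0.7123) x2=(0.6352, -0.3740, -2.2413)
step 21: x0=(2.1473, 0.1682, -1.3201) x1=(1.1092, 1.6741, -0.7047) x2=(0.6257, -0.3843, -2.2602)
step 22: x0=(2.1748, 0.1852, -1.3229) x1=(1.1076, 1.6789, -0.6968) x2=(0.6160, -0.3948, -2.2793)
step 23: x0=(2.2025, 0.2021, -1.3256) x1=(1.1059, 1.6841, -0.6887) x2=(0.6062, -0.4054, -2.2986)
step 24: x0=(2.2304, 0.2189, -1.3284) x1=(1.1039, 1.6899, -0.6803) x2=(0.5962, -0.4161, -2.3179)
step 25: x0=(2.2586, 0.2357, -1.3310) x1=(1.1018, 1.6960, -0.6717) x2=(0.5861, -0.4269, -2.3375)
step 26: x0=(2.2870, 0.2523, -1.3337) x1=(1.0994, 1.7027, -0.6628) x2=(0.5758, -0.4379, -2.3571)
step 27: x0=(2.3156, 0.2690, -1.3363) x1=(1.0969, 1.7097, -0.6537) x2=(0.5654, -0.4489, -2.3769)
step 28: x0=(2.3444, 0.2855, -1.3390) x1=(1.0942, 1.7172, -0.6443) x2=(0.5548, -0.4601, -2.3968)

(2.3444, 0.2855, -1.3390)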